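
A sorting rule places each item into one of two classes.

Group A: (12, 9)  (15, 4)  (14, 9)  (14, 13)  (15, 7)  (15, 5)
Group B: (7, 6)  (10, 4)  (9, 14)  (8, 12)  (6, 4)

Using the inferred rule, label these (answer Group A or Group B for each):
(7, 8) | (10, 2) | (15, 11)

One predicate separates the groups cleanly: first ≥ 12.
Group B: (7, 8), since first 7.
Group B: (10, 2), since first 10.
Group A: (15, 11), since first 15.

Group B, Group B, Group A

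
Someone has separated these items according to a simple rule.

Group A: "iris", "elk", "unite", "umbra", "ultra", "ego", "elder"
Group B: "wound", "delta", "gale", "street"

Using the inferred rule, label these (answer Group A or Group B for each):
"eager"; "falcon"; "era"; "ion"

Checking candidate rules against both groups, what survives is: starts with a vowel.

Group A, Group B, Group A, Group A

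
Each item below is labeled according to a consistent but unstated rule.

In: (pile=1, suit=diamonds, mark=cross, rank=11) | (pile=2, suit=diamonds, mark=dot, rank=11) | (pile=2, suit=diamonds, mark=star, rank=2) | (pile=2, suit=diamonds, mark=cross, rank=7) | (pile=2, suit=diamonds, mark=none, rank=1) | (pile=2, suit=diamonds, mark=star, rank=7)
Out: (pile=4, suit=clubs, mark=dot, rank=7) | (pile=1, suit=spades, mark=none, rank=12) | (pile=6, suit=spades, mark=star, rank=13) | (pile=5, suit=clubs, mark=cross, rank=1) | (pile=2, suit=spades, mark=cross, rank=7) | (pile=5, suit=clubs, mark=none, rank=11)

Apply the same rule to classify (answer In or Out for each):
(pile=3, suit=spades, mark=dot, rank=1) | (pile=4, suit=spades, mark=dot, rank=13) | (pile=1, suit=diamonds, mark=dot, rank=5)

Out, Out, In

The common property of the 'In' items is: suit is diamonds. No 'Out' item has it.
(pile=3, suit=spades, mark=dot, rank=1): suit is spades, doesn't match → Out.
(pile=4, suit=spades, mark=dot, rank=13): suit is spades, doesn't match → Out.
(pile=1, suit=diamonds, mark=dot, rank=5): suit is diamonds, satisfies this → In.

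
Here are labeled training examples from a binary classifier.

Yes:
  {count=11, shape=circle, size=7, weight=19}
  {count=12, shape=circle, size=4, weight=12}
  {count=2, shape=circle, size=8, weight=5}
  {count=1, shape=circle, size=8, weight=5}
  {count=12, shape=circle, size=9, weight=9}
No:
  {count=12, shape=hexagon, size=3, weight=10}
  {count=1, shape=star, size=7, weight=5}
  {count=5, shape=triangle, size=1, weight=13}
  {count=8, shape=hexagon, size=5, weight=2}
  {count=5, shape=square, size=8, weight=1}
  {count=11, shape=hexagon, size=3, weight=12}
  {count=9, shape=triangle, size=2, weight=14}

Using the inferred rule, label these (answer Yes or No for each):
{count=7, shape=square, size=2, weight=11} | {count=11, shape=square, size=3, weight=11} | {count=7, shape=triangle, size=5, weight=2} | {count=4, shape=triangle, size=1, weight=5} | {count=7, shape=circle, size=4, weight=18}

Rule: shape is circle. This holds for each 'Yes' example and fails for each 'No' one.
{count=7, shape=square, size=2, weight=11}: No (shape is square). {count=11, shape=square, size=3, weight=11}: No (shape is square). {count=7, shape=triangle, size=5, weight=2}: No (shape is triangle). {count=4, shape=triangle, size=1, weight=5}: No (shape is triangle). {count=7, shape=circle, size=4, weight=18}: Yes (shape is circle).

No, No, No, No, Yes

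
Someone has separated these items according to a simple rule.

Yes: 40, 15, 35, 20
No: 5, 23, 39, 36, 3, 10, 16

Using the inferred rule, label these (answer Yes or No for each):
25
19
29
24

The common property of the 'Yes' items is: multiple of 5 AND at least 15. No 'No' item has it.
25 → 25 = 5·5, 25 ≥ 15 → Yes. 19 → 19 = 5·3 + 4, 19 ≥ 15 → No. 29 → 29 = 5·5 + 4, 29 ≥ 15 → No. 24 → 24 = 5·4 + 4, 24 ≥ 15 → No.

Yes, No, No, No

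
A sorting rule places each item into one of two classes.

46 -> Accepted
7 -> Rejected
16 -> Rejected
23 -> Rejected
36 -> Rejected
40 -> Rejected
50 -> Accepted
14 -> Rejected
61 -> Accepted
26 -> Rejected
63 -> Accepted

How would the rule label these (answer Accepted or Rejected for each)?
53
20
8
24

Accepted, Rejected, Rejected, Rejected

The common property of the 'Accepted' items is: at least 46. No 'Rejected' item has it.
53 — 53 ≥ 46, hence Accepted.
20 — 20 < 46, hence Rejected.
8 — 8 < 46, hence Rejected.
24 — 24 < 46, hence Rejected.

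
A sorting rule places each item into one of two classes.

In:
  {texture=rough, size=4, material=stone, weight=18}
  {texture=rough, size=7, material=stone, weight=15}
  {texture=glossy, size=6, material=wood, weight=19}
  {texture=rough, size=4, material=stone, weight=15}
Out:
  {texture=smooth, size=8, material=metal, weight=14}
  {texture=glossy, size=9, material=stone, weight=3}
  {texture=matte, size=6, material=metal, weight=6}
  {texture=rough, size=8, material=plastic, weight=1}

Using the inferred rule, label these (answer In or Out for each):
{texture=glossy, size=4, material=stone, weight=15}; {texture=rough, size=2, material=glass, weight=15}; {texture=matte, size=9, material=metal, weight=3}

In, In, Out

The common property of the 'In' items is: weight ≥ 15. No 'Out' item has it.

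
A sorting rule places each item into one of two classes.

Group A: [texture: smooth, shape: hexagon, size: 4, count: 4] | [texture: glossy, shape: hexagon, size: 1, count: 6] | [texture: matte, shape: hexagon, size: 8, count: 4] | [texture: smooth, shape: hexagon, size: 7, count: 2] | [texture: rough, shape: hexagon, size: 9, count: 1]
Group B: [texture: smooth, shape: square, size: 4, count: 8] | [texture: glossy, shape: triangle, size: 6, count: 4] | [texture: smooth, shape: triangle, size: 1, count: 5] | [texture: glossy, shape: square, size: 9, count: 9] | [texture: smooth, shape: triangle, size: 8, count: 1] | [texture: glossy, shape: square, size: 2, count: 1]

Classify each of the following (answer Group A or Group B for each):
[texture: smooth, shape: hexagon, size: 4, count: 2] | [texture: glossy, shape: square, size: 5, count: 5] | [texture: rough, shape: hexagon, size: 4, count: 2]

Group A, Group B, Group A

The distinguishing property — shape is hexagon — holds for all the 'Group A' cases and none of the 'Group B' cases.
[texture: smooth, shape: hexagon, size: 4, count: 2] — shape is hexagon, hence Group A. [texture: glossy, shape: square, size: 5, count: 5] — shape is square, hence Group B. [texture: rough, shape: hexagon, size: 4, count: 2] — shape is hexagon, hence Group A.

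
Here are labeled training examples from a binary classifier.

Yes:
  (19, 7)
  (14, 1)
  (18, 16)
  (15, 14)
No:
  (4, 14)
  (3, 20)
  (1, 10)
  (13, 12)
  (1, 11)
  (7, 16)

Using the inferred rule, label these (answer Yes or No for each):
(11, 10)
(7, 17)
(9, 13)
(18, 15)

All 'Yes' examples share one property — first ≥ 14 — and every 'No' example lacks it.
(11, 10) → first 11 → No.
(7, 17) → first 7 → No.
(9, 13) → first 9 → No.
(18, 15) → first 18 → Yes.

No, No, No, Yes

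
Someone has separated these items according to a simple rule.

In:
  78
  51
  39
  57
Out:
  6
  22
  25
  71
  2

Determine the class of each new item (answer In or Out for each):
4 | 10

All 'In' examples share one property — multiple of 3 AND at least 22 — and every 'Out' example lacks it.
4: 4 = 3·1 + 1, 4 < 22 — does not pass, so Out. 10: 10 = 3·3 + 1, 10 < 22 — does not pass, so Out.

Out, Out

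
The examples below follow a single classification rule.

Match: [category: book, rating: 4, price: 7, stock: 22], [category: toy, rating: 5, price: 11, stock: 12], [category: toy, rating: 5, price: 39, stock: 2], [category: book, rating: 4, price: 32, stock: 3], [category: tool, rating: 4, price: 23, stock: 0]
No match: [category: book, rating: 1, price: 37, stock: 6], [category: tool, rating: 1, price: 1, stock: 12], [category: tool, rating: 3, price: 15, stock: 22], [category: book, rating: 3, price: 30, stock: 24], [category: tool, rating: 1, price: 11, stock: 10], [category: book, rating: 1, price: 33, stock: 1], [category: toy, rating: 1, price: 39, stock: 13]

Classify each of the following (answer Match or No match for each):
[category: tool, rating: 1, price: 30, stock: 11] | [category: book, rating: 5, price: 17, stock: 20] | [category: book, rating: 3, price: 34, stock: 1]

One predicate separates the groups cleanly: rating ≥ 4.

No match, Match, No match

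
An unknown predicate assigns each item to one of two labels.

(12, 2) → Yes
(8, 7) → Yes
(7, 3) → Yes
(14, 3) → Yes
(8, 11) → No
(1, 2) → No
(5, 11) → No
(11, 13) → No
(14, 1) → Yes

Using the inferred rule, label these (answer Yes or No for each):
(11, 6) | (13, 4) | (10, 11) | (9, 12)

Yes, Yes, No, No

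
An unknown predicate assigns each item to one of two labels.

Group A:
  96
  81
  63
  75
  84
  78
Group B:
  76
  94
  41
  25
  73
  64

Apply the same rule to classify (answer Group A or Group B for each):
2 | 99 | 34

All 'Group A' examples share one property — multiple of 3 — and every 'Group B' example lacks it.
2: 2 = 3·0 + 2, fails the rule → Group B.
99: 99 = 3·33, has this property → Group A.
34: 34 = 3·11 + 1, fails the rule → Group B.

Group B, Group A, Group B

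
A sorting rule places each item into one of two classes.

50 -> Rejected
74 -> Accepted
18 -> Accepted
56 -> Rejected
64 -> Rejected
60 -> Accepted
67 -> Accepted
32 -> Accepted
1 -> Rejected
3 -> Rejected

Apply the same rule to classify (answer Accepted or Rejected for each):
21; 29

Rejected, Rejected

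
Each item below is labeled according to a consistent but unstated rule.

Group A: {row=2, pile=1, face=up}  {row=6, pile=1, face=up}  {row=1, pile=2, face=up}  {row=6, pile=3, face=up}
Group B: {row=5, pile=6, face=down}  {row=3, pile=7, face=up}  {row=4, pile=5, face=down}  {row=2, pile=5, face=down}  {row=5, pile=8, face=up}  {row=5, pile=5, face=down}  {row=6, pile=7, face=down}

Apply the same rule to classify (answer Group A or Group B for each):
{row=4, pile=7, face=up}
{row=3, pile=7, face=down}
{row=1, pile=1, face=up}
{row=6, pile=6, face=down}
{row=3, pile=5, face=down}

Group B, Group B, Group A, Group B, Group B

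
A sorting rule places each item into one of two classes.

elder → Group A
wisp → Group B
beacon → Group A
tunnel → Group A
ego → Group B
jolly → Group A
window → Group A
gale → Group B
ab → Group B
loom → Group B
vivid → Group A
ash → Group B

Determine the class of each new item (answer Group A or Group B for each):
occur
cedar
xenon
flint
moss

Group A, Group A, Group A, Group A, Group B

The pattern is that an item is 'Group A' exactly when: length ≥ 5.
Group A: occur, since length 5.
Group A: cedar, since length 5.
Group A: xenon, since length 5.
Group A: flint, since length 5.
Group B: moss, since length 4.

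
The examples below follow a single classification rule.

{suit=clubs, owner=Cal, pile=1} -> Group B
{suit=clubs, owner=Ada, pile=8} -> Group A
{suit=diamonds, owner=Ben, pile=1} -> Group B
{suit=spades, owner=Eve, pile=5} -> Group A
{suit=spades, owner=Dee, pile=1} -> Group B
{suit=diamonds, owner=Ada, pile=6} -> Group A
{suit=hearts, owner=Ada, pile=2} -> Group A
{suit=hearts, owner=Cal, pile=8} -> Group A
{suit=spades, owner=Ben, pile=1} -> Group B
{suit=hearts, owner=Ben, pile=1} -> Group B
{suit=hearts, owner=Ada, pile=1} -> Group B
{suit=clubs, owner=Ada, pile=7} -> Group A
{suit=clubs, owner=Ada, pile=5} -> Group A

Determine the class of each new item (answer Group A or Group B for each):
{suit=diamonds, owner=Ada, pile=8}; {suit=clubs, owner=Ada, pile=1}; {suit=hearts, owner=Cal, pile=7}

Group A, Group B, Group A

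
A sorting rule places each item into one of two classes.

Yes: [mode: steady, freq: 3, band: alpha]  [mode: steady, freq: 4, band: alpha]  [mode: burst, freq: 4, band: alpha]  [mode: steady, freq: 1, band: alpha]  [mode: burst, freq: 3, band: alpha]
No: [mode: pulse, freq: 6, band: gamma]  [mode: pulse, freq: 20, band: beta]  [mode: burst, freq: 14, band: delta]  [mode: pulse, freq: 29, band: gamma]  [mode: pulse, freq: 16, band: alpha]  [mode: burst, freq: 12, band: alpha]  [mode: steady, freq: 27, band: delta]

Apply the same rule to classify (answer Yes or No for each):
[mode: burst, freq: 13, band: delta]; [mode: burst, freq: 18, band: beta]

No, No

The pattern is that an item is 'Yes' exactly when: freq ≤ 4.
[mode: burst, freq: 13, band: delta] → freq = 13 → No.
[mode: burst, freq: 18, band: beta] → freq = 18 → No.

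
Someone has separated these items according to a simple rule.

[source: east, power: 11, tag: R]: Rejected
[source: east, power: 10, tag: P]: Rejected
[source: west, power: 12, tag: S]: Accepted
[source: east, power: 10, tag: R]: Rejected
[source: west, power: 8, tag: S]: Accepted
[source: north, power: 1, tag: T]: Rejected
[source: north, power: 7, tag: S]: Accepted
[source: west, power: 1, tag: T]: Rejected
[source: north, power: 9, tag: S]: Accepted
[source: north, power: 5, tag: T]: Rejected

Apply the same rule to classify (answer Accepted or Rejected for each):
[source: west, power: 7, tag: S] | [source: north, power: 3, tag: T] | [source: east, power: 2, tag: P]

Accepted, Rejected, Rejected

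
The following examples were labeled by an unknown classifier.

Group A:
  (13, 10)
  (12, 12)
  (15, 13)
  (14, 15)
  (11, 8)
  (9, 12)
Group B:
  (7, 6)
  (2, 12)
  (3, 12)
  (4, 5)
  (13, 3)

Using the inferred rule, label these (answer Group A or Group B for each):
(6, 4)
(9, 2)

A rule that fits every label: sum ≥ 19 — true of each 'Group A' example, false of each 'Group B' one.
(6, 4): Group B (6+4 = 10). (9, 2): Group B (9+2 = 11).

Group B, Group B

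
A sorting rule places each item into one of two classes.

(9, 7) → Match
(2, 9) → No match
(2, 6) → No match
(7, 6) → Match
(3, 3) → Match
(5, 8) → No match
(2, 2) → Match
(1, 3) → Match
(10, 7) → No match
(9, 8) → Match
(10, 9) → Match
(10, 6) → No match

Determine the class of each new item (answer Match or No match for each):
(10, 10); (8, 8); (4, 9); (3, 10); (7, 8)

Rule: |first − second| ≤ 2. This holds for each 'Match' example and fails for each 'No match' one.

Match, Match, No match, No match, Match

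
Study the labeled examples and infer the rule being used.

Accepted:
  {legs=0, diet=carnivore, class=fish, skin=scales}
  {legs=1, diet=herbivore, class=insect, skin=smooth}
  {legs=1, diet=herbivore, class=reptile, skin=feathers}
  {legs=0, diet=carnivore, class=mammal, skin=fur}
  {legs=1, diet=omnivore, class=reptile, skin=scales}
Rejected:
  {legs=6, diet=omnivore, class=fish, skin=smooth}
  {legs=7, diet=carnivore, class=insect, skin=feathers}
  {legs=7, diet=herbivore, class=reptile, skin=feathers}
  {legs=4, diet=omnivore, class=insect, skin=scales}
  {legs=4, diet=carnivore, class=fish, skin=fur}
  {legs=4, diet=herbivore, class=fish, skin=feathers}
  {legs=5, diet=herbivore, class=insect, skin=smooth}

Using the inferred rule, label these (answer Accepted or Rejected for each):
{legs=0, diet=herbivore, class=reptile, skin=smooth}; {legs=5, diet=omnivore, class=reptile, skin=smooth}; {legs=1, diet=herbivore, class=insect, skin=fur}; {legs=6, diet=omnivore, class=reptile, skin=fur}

The rule appears to be: legs ≤ 1.
Accepted: {legs=0, diet=herbivore, class=reptile, skin=smooth}, since legs = 0. Rejected: {legs=5, diet=omnivore, class=reptile, skin=smooth}, since legs = 5. Accepted: {legs=1, diet=herbivore, class=insect, skin=fur}, since legs = 1. Rejected: {legs=6, diet=omnivore, class=reptile, skin=fur}, since legs = 6.

Accepted, Rejected, Accepted, Rejected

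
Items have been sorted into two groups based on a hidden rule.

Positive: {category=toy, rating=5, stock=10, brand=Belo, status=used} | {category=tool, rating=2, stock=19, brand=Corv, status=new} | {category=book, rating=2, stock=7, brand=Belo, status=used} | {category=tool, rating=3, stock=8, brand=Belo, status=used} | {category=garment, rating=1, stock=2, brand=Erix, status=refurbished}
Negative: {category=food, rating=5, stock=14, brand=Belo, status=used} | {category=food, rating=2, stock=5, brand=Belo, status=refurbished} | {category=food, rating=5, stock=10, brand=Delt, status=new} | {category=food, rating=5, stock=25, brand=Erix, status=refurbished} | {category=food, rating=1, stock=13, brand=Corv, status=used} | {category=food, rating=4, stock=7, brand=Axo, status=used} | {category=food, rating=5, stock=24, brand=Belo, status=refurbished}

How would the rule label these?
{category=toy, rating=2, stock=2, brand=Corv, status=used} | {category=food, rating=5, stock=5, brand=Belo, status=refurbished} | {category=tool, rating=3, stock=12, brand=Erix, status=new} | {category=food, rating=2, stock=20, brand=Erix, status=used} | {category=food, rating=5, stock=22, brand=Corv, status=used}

One predicate separates the groups cleanly: category is not food.
{category=toy, rating=2, stock=2, brand=Corv, status=used}: category is toy, satisfies this → Positive. {category=food, rating=5, stock=5, brand=Belo, status=refurbished}: category is food, doesn't match → Negative. {category=tool, rating=3, stock=12, brand=Erix, status=new}: category is tool, satisfies this → Positive. {category=food, rating=2, stock=20, brand=Erix, status=used}: category is food, doesn't match → Negative. {category=food, rating=5, stock=22, brand=Corv, status=used}: category is food, doesn't match → Negative.

Positive, Negative, Positive, Negative, Negative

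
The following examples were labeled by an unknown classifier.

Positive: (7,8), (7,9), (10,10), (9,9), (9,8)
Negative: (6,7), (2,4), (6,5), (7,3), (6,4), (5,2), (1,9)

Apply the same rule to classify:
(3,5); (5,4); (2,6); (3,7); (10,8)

Negative, Negative, Negative, Negative, Positive

The distinguishing property — sum ≥ 15 — holds for all the 'Positive' cases and none of the 'Negative' cases.
Negative: (3,5), since 3+5 = 8.
Negative: (5,4), since 5+4 = 9.
Negative: (2,6), since 2+6 = 8.
Negative: (3,7), since 3+7 = 10.
Positive: (10,8), since 10+8 = 18.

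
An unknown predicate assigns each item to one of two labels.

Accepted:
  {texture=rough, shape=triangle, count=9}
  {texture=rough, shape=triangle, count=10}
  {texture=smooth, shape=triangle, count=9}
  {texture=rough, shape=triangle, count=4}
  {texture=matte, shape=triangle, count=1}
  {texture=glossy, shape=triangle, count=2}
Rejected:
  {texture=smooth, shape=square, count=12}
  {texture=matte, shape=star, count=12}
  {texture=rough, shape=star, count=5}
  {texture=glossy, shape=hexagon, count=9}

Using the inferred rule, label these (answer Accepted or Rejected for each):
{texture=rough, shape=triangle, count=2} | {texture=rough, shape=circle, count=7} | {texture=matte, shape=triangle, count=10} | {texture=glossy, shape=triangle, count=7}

Accepted, Rejected, Accepted, Accepted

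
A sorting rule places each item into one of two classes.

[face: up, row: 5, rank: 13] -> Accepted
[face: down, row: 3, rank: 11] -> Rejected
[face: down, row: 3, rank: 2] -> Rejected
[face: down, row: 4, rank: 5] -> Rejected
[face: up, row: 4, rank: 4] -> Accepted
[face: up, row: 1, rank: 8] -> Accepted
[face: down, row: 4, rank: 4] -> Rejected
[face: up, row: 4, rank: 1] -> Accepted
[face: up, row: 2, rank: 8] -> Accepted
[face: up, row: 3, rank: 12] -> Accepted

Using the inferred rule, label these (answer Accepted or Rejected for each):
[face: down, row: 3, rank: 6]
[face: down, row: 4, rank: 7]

The simplest hypothesis consistent with all the labels is: face is up.
Rejected: [face: down, row: 3, rank: 6], since face is down. Rejected: [face: down, row: 4, rank: 7], since face is down.

Rejected, Rejected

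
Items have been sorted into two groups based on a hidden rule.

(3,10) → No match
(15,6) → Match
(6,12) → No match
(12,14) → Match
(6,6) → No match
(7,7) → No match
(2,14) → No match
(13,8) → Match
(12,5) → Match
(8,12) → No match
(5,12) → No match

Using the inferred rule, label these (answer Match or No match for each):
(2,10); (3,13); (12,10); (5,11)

No match, No match, Match, No match

The simplest hypothesis consistent with all the labels is: first ≥ 10.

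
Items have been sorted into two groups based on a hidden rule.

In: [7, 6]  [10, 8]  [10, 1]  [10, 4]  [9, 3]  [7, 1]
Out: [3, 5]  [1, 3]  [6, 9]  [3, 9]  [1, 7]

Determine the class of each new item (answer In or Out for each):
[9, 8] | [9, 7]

The distinguishing property — first > second — holds for all the 'In' cases and none of the 'Out' cases.
[9, 8]: 9 > 8, meets the rule → In.
[9, 7]: 9 > 7, meets the rule → In.

In, In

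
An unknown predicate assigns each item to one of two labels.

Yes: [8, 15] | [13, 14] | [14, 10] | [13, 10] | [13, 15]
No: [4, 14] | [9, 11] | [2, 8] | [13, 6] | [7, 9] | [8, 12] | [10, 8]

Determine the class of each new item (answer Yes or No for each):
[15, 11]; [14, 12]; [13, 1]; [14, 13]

'Yes' ⟺ sum ≥ 23.
[15, 11] → 15+11 = 26 → Yes.
[14, 12] → 14+12 = 26 → Yes.
[13, 1] → 13+1 = 14 → No.
[14, 13] → 14+13 = 27 → Yes.

Yes, Yes, No, Yes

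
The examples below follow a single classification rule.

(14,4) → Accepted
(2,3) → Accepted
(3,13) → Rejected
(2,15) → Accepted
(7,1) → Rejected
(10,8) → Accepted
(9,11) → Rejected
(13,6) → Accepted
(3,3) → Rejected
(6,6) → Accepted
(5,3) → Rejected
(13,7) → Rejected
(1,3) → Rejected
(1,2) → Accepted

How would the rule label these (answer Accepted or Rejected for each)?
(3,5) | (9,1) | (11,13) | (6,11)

One predicate separates the groups cleanly: product is even.
Rejected: (3,5), since 3·5 = 15.
Rejected: (9,1), since 9·1 = 9.
Rejected: (11,13), since 11·13 = 143.
Accepted: (6,11), since 6·11 = 66.

Rejected, Rejected, Rejected, Accepted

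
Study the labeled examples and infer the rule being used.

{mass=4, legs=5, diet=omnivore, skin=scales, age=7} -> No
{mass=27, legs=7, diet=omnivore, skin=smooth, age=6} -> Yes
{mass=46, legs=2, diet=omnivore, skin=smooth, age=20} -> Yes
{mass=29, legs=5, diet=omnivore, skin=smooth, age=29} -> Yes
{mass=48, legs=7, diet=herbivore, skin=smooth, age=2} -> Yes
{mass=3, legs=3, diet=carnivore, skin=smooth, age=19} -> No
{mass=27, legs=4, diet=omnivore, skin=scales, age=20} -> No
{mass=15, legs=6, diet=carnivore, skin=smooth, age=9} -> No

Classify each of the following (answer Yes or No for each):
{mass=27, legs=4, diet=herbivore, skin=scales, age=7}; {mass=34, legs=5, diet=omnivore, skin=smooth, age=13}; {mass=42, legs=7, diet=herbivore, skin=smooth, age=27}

No, Yes, Yes

The common property of the 'Yes' items is: skin is smooth AND mass ≥ 27. No 'No' item has it.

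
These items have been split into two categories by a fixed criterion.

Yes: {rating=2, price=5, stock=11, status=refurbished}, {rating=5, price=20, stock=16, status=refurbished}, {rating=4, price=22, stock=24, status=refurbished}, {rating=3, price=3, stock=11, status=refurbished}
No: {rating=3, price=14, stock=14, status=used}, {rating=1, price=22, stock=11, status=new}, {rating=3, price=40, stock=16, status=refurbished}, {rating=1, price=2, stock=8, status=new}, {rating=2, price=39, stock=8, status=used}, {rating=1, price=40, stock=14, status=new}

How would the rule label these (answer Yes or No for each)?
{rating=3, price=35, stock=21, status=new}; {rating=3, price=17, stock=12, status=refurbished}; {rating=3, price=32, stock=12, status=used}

All 'Yes' examples share one property — status is refurbished AND price ≤ 22 — and every 'No' example lacks it.
No: {rating=3, price=35, stock=21, status=new}, since status is new, price = 35. Yes: {rating=3, price=17, stock=12, status=refurbished}, since status is refurbished, price = 17. No: {rating=3, price=32, stock=12, status=used}, since status is used, price = 32.

No, Yes, No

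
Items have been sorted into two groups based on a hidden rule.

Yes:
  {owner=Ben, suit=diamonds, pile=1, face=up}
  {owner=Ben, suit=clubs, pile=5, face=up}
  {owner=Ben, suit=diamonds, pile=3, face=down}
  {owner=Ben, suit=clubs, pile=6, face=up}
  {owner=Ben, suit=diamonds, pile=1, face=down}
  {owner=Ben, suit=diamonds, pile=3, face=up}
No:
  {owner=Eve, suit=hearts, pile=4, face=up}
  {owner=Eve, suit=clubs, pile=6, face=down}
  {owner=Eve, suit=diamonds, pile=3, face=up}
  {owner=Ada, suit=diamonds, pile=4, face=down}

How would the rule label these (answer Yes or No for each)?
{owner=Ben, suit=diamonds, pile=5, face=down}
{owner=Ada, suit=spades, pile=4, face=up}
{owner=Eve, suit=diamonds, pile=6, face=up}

Yes, No, No

Rule: owner is Ben. This holds for each 'Yes' example and fails for each 'No' one.
{owner=Ben, suit=diamonds, pile=5, face=down}: owner is Ben — checks out, so Yes.
{owner=Ada, suit=spades, pile=4, face=up}: owner is Ada — does not satisfy this, so No.
{owner=Eve, suit=diamonds, pile=6, face=up}: owner is Eve — does not satisfy this, so No.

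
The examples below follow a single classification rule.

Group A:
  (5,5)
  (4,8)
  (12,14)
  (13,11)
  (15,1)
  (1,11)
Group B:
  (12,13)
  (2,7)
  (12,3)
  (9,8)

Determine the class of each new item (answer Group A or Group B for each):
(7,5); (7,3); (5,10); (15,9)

Group A, Group A, Group B, Group A

The common property of the 'Group A' items is: sum is even. No 'Group B' item has it.
(7,5): 7+5 = 12, matches → Group A.
(7,3): 7+3 = 10, matches → Group A.
(5,10): 5+10 = 15, does not satisfy this → Group B.
(15,9): 15+9 = 24, matches → Group A.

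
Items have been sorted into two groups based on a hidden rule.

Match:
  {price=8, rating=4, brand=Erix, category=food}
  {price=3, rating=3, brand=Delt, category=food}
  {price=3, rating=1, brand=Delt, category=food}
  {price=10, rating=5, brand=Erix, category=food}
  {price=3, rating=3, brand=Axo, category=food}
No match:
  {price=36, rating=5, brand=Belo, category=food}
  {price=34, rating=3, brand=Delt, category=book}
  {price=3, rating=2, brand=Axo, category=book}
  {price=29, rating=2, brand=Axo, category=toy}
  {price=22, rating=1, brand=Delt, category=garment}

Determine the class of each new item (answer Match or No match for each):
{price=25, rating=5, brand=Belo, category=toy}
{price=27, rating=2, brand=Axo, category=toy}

No match, No match

Rule: category is food AND price ≤ 10. This holds for each 'Match' example and fails for each 'No match' one.
{price=25, rating=5, brand=Belo, category=toy} → category is toy, price = 25 → No match. {price=27, rating=2, brand=Axo, category=toy} → category is toy, price = 27 → No match.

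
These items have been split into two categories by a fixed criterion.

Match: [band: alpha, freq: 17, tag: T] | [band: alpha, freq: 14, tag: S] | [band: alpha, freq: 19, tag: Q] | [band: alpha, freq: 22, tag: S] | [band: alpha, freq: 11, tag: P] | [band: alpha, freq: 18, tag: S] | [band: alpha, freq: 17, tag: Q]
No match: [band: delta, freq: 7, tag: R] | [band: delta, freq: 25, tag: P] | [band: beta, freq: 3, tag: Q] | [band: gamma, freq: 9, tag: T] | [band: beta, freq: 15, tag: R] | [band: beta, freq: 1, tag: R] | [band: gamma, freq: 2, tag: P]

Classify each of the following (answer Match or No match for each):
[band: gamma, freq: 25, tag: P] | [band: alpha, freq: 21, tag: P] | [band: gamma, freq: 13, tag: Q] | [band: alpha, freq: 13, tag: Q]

The rule appears to be: band is alpha.
[band: gamma, freq: 25, tag: P]: band is gamma, lacks this property → No match.
[band: alpha, freq: 21, tag: P]: band is alpha, qualifies → Match.
[band: gamma, freq: 13, tag: Q]: band is gamma, lacks this property → No match.
[band: alpha, freq: 13, tag: Q]: band is alpha, qualifies → Match.

No match, Match, No match, Match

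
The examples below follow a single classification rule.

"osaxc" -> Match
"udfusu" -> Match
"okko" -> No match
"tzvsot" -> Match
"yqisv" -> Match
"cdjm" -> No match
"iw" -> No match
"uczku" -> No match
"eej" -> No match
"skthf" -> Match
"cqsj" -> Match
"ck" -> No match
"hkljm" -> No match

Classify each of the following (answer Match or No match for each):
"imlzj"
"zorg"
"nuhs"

No match, No match, Match

The distinguishing property — contains 's' — holds for all the 'Match' cases and none of the 'No match' cases.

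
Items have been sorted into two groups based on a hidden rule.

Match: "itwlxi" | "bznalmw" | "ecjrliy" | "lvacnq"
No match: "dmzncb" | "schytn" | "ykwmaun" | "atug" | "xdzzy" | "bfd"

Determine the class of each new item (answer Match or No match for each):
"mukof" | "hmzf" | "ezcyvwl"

No match, No match, Match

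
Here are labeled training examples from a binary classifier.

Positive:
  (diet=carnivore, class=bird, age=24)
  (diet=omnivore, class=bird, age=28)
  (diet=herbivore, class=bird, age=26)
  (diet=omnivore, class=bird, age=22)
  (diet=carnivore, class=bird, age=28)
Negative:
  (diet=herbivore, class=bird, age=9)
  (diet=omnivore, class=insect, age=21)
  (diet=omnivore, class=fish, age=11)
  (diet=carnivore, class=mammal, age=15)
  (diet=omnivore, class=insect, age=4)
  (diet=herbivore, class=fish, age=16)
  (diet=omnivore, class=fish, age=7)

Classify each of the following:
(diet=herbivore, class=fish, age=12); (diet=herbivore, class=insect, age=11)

Negative, Negative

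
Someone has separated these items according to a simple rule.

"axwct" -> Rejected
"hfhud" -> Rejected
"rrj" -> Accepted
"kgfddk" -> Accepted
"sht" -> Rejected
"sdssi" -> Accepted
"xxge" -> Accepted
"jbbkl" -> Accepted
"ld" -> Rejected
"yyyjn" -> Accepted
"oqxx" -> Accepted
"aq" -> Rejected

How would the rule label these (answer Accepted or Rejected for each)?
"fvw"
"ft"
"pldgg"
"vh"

The distinguishing property — has a double letter — holds for all the 'Accepted' cases and none of the 'Rejected' cases.
"fvw": no doubled letter, does not fit → Rejected. "ft": no doubled letter, does not fit → Rejected. "pldgg": 'gg' doubled, qualifies → Accepted. "vh": no doubled letter, does not fit → Rejected.

Rejected, Rejected, Accepted, Rejected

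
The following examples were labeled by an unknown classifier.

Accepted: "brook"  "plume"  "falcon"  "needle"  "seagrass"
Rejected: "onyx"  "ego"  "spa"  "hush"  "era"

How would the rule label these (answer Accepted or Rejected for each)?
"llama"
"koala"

Accepted, Accepted

The classifier is using: length ≥ 5.
"llama": Accepted (length 5). "koala": Accepted (length 5).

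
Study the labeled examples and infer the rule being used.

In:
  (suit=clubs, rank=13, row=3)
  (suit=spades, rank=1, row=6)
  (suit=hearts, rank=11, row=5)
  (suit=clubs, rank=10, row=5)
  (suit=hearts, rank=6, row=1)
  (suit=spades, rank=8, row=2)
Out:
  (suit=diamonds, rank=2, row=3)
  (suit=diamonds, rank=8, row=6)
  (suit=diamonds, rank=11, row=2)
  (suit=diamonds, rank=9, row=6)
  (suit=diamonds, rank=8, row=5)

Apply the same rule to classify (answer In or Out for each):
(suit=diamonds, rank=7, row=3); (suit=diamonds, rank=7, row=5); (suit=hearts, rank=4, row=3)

All 'In' examples share one property — suit is not diamonds — and every 'Out' example lacks it.
(suit=diamonds, rank=7, row=3) — suit is diamonds, hence Out.
(suit=diamonds, rank=7, row=5) — suit is diamonds, hence Out.
(suit=hearts, rank=4, row=3) — suit is hearts, hence In.

Out, Out, In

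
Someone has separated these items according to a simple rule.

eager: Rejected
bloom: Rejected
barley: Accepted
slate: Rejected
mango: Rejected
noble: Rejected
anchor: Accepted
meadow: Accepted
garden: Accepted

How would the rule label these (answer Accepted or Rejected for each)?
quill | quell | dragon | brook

Rejected, Rejected, Accepted, Rejected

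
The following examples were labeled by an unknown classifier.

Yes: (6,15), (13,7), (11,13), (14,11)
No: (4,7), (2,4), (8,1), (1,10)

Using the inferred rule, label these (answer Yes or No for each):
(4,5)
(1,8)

A rule that fits every label: sum ≥ 20 — true of each 'Yes' example, false of each 'No' one.
(4,5) — 4+5 = 9, hence No.
(1,8) — 1+8 = 9, hence No.

No, No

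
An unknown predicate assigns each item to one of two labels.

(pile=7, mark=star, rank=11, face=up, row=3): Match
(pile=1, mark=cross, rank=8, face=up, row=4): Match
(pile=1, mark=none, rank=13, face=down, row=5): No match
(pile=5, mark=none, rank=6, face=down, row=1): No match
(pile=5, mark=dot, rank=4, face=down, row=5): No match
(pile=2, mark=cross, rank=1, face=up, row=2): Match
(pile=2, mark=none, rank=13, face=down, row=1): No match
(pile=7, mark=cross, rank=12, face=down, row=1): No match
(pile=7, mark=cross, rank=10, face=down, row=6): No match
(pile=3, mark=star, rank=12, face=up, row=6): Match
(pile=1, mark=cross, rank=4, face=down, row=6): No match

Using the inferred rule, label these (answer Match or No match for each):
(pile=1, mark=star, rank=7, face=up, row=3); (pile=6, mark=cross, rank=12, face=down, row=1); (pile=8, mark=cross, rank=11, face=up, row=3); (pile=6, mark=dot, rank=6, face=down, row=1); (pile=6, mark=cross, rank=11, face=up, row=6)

Match, No match, Match, No match, Match

'Match' ⟺ face is up.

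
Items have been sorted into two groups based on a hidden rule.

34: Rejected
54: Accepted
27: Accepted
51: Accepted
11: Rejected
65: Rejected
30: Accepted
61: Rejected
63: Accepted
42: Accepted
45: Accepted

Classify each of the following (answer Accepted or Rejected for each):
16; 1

Rejected, Rejected

All 'Accepted' examples share one property — multiple of 3 — and every 'Rejected' example lacks it.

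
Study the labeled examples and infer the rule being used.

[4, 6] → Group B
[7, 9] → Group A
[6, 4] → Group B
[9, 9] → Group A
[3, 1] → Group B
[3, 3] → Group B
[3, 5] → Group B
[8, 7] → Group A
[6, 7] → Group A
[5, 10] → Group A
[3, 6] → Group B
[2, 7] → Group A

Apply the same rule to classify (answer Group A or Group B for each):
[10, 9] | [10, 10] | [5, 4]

Group A, Group A, Group B

'Group A' ⟺ second ≥ 7.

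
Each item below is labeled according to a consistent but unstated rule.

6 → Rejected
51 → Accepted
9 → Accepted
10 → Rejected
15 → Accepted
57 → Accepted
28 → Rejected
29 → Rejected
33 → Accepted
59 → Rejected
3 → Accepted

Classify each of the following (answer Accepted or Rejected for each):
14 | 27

Rejected, Accepted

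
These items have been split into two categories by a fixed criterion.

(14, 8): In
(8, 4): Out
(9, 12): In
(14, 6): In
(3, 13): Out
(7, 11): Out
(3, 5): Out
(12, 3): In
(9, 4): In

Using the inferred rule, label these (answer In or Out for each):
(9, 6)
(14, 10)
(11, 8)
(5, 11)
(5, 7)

A rule that fits every label: first ≥ 9 — true of each 'In' example, false of each 'Out' one.

In, In, In, Out, Out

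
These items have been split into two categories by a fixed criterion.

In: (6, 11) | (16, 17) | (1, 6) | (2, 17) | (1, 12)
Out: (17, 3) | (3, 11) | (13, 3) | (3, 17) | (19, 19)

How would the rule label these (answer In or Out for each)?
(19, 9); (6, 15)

Out, In

The distinguishing property — sum is odd — holds for all the 'In' cases and none of the 'Out' cases.
Out: (19, 9), since 19+9 = 28.
In: (6, 15), since 6+15 = 21.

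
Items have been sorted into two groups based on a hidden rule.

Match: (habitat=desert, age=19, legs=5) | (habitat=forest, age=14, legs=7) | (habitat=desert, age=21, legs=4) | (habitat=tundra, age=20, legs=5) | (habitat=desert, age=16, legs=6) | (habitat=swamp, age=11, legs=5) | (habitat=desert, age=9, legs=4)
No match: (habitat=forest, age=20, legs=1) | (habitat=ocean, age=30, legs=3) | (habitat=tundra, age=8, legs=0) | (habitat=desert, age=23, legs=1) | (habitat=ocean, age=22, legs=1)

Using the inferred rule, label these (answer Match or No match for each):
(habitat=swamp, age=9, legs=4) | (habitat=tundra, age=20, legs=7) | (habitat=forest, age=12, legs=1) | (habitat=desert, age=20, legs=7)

The common property of the 'Match' items is: legs ≥ 4. No 'No match' item has it.
Match: (habitat=swamp, age=9, legs=4), since legs = 4.
Match: (habitat=tundra, age=20, legs=7), since legs = 7.
No match: (habitat=forest, age=12, legs=1), since legs = 1.
Match: (habitat=desert, age=20, legs=7), since legs = 7.

Match, Match, No match, Match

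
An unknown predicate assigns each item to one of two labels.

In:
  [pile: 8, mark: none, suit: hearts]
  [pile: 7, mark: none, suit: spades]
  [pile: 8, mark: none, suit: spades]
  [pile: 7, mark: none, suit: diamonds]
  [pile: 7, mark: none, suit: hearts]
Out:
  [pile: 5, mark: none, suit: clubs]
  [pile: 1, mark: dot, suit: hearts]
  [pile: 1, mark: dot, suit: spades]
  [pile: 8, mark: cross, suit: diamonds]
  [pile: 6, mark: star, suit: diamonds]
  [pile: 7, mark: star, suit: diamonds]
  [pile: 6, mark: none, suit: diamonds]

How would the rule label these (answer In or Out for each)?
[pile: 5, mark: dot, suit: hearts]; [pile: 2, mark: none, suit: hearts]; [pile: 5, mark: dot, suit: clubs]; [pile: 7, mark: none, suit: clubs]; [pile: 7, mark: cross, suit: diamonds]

Out, Out, Out, In, Out

'In' ⟺ mark is none AND pile ≥ 7.
[pile: 5, mark: dot, suit: hearts] — mark is dot, pile = 5, hence Out. [pile: 2, mark: none, suit: hearts] — mark is none, pile = 2, hence Out. [pile: 5, mark: dot, suit: clubs] — mark is dot, pile = 5, hence Out. [pile: 7, mark: none, suit: clubs] — mark is none, pile = 7, hence In. [pile: 7, mark: cross, suit: diamonds] — mark is cross, pile = 7, hence Out.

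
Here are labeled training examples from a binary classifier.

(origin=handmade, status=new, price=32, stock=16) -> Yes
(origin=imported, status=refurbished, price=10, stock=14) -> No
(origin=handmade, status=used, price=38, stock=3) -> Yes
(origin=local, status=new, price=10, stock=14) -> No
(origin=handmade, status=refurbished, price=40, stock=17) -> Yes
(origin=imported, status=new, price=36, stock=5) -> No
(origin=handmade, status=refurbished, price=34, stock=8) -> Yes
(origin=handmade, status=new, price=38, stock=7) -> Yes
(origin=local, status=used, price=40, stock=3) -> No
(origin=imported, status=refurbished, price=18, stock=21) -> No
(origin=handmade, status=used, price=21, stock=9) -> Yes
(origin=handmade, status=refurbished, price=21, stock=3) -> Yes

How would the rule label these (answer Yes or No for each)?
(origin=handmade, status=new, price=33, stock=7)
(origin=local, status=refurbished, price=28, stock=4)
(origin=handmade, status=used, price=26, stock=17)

Yes, No, Yes

One predicate separates the groups cleanly: origin is handmade.
(origin=handmade, status=new, price=33, stock=7): origin is handmade — qualifies, so Yes. (origin=local, status=refurbished, price=28, stock=4): origin is local — lacks this property, so No. (origin=handmade, status=used, price=26, stock=17): origin is handmade — qualifies, so Yes.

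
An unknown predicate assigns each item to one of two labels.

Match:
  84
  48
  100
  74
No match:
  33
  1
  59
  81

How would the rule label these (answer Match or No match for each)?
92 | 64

Match, Match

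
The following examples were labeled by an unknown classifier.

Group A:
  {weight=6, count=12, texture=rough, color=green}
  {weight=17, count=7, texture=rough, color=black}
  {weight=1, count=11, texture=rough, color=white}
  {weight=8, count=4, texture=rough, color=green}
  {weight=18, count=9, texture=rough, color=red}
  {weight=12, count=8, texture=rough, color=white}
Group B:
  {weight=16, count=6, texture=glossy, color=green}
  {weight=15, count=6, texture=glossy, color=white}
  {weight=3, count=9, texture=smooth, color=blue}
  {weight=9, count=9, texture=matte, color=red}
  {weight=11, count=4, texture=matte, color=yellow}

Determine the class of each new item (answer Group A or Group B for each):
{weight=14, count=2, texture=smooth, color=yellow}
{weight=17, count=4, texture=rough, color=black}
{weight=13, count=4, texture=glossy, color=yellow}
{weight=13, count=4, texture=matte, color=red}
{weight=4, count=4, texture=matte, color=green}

The classifier is using: texture is rough.
{weight=14, count=2, texture=smooth, color=yellow} → texture is smooth → Group B.
{weight=17, count=4, texture=rough, color=black} → texture is rough → Group A.
{weight=13, count=4, texture=glossy, color=yellow} → texture is glossy → Group B.
{weight=13, count=4, texture=matte, color=red} → texture is matte → Group B.
{weight=4, count=4, texture=matte, color=green} → texture is matte → Group B.

Group B, Group A, Group B, Group B, Group B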